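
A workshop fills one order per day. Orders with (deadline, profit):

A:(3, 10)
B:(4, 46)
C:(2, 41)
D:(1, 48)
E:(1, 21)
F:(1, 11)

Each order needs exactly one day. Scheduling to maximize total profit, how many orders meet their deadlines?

4

By profit: D(d1,48), B(d4,46), C(d2,41), E(d1,21), F(d1,11), A(d3,10)
D→slot 1; B→slot 4; C→slot 2; E skipped; F skipped; A→slot 3.
4 of 6 scheduled.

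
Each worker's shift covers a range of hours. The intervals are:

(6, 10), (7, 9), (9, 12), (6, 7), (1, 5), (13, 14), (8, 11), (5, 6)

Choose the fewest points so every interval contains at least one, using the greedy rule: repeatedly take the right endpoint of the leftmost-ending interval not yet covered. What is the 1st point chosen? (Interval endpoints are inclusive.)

5

Process intervals by earliest right end; each time one isn't hit yet, stab at its right endpoint.
Sorted: [1,5] [5,6] [6,7] [7,9] [6,10] [8,11] [9,12] [13,14]
{[1,5],[5,6]} hit by 5; {[6,7],[7,9],[6,10]} hit by 7; {[8,11],[9,12]} hit by 11; {[13,14]} hit by 14.
Points: 5, 7, 11, 14 (4 total).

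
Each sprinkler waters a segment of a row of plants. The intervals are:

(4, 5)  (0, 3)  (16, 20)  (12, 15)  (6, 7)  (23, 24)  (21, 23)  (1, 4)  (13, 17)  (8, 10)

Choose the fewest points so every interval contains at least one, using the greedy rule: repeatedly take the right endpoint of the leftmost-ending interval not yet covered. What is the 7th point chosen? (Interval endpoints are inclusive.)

23

Process intervals by earliest right end; each time one isn't hit yet, stab at its right endpoint.
Sorted: [0,3] [1,4] [4,5] [6,7] [8,10] [12,15] [13,17] [16,20] [21,23] [23,24]
{[0,3],[1,4]} hit by 3; {[4,5]} hit by 5; {[6,7]} hit by 7; {[8,10]} hit by 10; {[12,15],[13,17]} hit by 15; {[16,20]} hit by 20; {[21,23],[23,24]} hit by 23.
Points: 3, 5, 7, 10, 15, 20, 23 (7 total).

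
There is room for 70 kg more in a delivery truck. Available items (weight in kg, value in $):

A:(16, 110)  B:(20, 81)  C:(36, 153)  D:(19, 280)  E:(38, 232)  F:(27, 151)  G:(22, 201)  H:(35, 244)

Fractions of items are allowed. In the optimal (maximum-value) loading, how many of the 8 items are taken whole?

2

Greedy by value/weight ratio, highest first.
Ratios (sorted): D 14.74, G 9.14, H 6.97, A 6.88, E 6.11, F 5.59, C 4.25, B 4.05
take D (19 @ 280); take G (22 @ 201); take 29/35 of H → 202.17. Capacity used 70/70.
2 item(s) taken whole; one partial (take 29/35 of H).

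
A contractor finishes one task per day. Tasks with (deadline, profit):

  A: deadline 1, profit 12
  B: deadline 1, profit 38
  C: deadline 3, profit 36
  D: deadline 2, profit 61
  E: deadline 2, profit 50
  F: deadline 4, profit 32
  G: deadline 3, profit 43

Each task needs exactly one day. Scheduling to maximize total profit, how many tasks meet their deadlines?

4

Sort by profit descending; place each in the latest free slot ≤ its deadline.
By profit: D(d2,61), E(d2,50), G(d3,43), B(d1,38), C(d3,36), F(d4,32), A(d1,12)
D→slot 2; E→slot 1; G→slot 3; B skipped; C skipped; F→slot 4; A skipped.
4 of 7 scheduled.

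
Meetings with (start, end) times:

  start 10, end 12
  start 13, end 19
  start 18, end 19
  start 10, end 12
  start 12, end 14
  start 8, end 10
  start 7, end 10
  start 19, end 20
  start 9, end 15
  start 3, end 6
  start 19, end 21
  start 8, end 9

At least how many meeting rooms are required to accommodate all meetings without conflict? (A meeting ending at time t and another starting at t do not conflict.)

Count concurrent intervals with a sweep; the peak is the room count.
Events (time:±→running): 3:+→1 6:-→0 7:+→1 8:+→2 8:+→3 … peak 3.

3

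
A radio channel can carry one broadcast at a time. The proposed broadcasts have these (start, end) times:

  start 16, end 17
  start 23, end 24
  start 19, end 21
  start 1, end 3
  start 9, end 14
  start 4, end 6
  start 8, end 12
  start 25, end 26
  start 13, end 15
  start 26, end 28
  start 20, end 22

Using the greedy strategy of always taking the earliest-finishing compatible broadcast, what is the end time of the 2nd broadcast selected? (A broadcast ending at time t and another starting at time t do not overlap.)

6

Order by finish time; keep every interval that doesn't clash with the previous kept one.
Sorted by end: (1,3)  (4,6)  (8,12)  (9,14)  (13,15)  (16,17)  (19,21)  (20,22)  (23,24)  (25,26)  (26,28)
take (1,3); take (4,6); take (8,12); skip (9,14); take (13,15); take (16,17); take (19,21); take (23,24); take (25,26); take (26,28).
Selected: (1,3) (4,6) (8,12) (13,15) (16,17) (19,21) (23,24) (25,26) (26,28)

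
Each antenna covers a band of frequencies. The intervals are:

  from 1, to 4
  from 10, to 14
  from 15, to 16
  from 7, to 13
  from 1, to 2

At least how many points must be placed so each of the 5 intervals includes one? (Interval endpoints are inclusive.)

Process intervals by earliest right end; each time one isn't hit yet, stab at its right endpoint.
By right end: [1,2]  [1,4]  [7,13]  [10,14]  [15,16]
[1,2] uncovered → point at 2; [7,13] uncovered → point at 13; [15,16] uncovered → point at 16.
Points: 2, 13, 16 (3 total).

3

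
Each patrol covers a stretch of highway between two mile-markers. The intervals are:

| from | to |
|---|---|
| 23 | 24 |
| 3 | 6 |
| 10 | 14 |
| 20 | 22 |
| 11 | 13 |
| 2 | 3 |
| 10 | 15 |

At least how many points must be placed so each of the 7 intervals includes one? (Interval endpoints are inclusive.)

4

By right end: [2,3]  [3,6]  [11,13]  [10,14]  [10,15]  [20,22]  [23,24]
[2,3] uncovered → point at 3; [11,13] uncovered → point at 13; [20,22] uncovered → point at 22; [23,24] uncovered → point at 24.
Points: 3, 13, 22, 24 (4 total).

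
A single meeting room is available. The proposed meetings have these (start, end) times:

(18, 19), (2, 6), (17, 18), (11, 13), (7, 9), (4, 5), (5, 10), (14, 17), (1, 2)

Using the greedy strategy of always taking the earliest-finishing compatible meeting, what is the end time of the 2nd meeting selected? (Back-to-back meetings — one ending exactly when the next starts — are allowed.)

Greedy by earliest finish: after sorting by end time, pick each interval compatible with the last pick.
By end time: (1,2), (4,5), (2,6), (7,9), (5,10), (11,13), (14,17), (17,18), (18,19).
Pick (1,2); next start ≥ 2 → (4,5); next start ≥ 5 → (7,9); next start ≥ 9 → (11,13); next start ≥ 13 → (14,17); next start ≥ 17 → (17,18); next start ≥ 18 → (18,19).
Selected: (1,2) (4,5) (7,9) (11,13) (14,17) (17,18) (18,19)

5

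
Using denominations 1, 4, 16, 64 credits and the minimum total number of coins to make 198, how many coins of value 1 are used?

Greedy: take as many of the largest coin as possible, then repeat with the remainder.
198 = 3×64 + 1×4 + 2×1
Count of 1: 2

2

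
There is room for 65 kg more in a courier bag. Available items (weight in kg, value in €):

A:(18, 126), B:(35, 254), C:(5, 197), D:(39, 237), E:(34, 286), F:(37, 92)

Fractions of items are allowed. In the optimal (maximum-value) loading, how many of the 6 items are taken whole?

Ratios (sorted): C 39.40, E 8.41, B 7.26, A 7.00, D 6.08, F 2.49
take C (5 @ 197); take E (34 @ 286); take 26/35 of B → 188.69. Capacity used 65/65.
2 item(s) taken whole; one partial (take 26/35 of B).

2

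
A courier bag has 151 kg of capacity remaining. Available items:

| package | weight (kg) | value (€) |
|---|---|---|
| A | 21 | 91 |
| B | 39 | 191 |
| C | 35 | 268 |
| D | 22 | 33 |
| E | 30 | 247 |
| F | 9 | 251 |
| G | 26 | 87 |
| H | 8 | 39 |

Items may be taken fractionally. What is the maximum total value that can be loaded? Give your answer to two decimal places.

1117.12

Greedy by value/weight ratio, highest first.
Ratios (sorted): F 27.89, E 8.23, C 7.66, B 4.90, H 4.88, A 4.33, G 3.35, D 1.50
take F (9 @ 251); take E (30 @ 247); take C (35 @ 268); take B (39 @ 191); take H (8 @ 39); take A (21 @ 91); take 9/26 of G → 30.12. Capacity used 151/151.
Total value = 1117.12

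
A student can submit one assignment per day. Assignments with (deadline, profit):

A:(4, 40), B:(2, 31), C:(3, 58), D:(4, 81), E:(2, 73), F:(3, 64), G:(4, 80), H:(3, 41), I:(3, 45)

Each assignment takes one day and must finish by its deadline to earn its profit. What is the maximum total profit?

By profit: D(d4,81), G(d4,80), E(d2,73), F(d3,64), C(d3,58), I(d3,45), H(d3,41), A(d4,40), B(d2,31)
D→slot 4; G→slot 3; E→slot 2; F→slot 1; C skipped; I skipped; H skipped; A skipped; B skipped.
Profit = 64 + 73 + 80 + 81 = 298

298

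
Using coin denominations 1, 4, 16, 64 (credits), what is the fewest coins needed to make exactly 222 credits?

9

Greedy: take as many of the largest coin as possible, then repeat with the remainder.
222 = 3×64 + 1×16 + 3×4 + 2×1
Total coins = 3 + 1 + 3 + 2 = 9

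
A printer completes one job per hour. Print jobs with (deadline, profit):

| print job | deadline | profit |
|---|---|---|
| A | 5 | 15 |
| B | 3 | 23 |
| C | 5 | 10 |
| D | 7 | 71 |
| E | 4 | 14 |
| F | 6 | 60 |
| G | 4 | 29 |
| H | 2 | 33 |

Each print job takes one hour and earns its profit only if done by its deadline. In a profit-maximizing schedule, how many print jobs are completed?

7

Profit order: D=71 F=60 H=33 G=29 B=23 A=15 E=14 C=10
Assign: D→slot 7, F→slot 6, H→slot 2, G→slot 4, B→slot 3, A→slot 5, E→slot 1, C skipped.
Slots: [1:E] [2:H] [3:B] [4:G] [5:A] [6:F] [7:D]
7 of 8 scheduled.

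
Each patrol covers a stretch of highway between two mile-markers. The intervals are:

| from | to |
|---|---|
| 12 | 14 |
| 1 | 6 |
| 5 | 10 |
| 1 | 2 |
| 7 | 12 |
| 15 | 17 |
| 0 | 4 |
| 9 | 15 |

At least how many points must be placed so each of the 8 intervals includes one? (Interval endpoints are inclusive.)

Sort by right endpoint; whenever an interval is uncovered, place a point at its right end.
By right end: [1,2]  [0,4]  [1,6]  [5,10]  [7,12]  [12,14]  [9,15]  [15,17]
[1,2] uncovered → point at 2; [5,10] uncovered → point at 10; [12,14] uncovered → point at 14; [15,17] uncovered → point at 17.
Points: 2, 10, 14, 17 (4 total).

4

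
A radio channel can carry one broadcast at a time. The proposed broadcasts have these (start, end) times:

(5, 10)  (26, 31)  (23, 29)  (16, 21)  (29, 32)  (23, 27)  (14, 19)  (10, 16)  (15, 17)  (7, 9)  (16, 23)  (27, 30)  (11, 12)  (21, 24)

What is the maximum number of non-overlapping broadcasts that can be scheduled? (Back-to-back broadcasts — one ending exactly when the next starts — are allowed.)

Sort by end time and greedily take each interval whose start is ≥ the last chosen end.
By end time: (7,9), (5,10), (11,12), (10,16), (15,17), (14,19), (16,21), (16,23), (21,24), (23,27), (23,29), (27,30), (26,31), (29,32).
Pick (7,9); next start ≥ 9 → (11,12); next start ≥ 12 → (15,17); next start ≥ 17 → (21,24); next start ≥ 24 → (27,30).
Selected 5 broadcasts.

5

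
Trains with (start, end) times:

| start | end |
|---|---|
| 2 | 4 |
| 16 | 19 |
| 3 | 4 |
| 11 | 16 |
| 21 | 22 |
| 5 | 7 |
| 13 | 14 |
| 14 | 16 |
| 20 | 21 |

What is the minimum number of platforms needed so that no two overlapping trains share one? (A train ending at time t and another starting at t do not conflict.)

2

Count concurrent intervals with a sweep; the peak is the room count.
Events (time:±→running): 2:+→1 3:+→2 … peak 2.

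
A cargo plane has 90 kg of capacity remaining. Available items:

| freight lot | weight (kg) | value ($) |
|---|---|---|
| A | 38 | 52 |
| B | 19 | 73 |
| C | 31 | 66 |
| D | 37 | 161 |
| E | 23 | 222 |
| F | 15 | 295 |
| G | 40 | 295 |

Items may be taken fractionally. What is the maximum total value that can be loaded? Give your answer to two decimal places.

864.22

Sort by value per unit weight and fill in that order.
Ratios (sorted): F 19.67, E 9.65, G 7.38, D 4.35, B 3.84, C 2.13, A 1.37
take F (15 @ 295); take E (23 @ 222); take G (40 @ 295); take 12/37 of D → 52.22. Capacity used 90/90.
Total value = 864.22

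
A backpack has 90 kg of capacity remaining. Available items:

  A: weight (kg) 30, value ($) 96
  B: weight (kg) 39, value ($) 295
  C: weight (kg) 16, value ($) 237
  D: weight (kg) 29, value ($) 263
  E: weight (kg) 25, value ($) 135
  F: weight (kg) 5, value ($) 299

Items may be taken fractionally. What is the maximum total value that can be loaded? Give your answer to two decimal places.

1099.40

Greedy by value/weight ratio, highest first.
Order: F (299/5=59.80) > C (237/16=14.81) > D (263/29=9.07) > B (295/39=7.56) > E (135/25=5.40) > A (96/30=3.20)
Fill: take F (5 @ 299) → take C (16 @ 237) → take D (29 @ 263) → take B (39 @ 295) → take 1/25 of E → 5.40; 90/90 used.
Total value = 1099.40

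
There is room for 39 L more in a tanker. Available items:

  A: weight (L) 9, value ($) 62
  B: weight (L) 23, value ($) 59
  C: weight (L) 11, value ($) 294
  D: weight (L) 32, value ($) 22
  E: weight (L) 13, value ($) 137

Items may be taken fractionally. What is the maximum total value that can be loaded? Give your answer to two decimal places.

508.39

Sort by value per unit weight and fill in that order.
Order: C (294/11=26.73) > E (137/13=10.54) > A (62/9=6.89) > B (59/23=2.57) > D (22/32=0.69)
Fill: take C (11 @ 294) → take E (13 @ 137) → take A (9 @ 62) → take 6/23 of B → 15.39; 39/39 used.
Total value = 508.39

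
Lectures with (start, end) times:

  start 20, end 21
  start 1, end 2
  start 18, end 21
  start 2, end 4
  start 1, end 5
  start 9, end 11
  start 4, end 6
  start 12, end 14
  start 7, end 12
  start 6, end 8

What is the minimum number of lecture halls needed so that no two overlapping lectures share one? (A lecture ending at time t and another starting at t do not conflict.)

The answer is the maximum number of intervals overlapping at any instant.
Events (time:±→running): 1:+→1 1:+→2 … peak 2.

2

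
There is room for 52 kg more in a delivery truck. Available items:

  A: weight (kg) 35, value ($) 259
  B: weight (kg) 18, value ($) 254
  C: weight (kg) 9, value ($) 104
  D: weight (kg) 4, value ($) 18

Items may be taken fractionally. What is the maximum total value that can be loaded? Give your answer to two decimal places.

543.00

Sort by value per unit weight and fill in that order.
Ratios (sorted): B 14.11, C 11.56, A 7.40, D 4.50
take B (18 @ 254); take C (9 @ 104); take 25/35 of A → 185.00. Capacity used 52/52.
Total value = 543.00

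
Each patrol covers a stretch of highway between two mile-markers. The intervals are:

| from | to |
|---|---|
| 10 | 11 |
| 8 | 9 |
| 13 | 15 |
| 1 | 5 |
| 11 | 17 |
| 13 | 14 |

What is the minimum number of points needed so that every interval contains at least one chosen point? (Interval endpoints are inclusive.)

4

Sorted: [1,5] [8,9] [10,11] [13,14] [13,15] [11,17]
{[1,5]} hit by 5; {[8,9]} hit by 9; {[10,11]} hit by 11; {[13,14],[13,15],[11,17]} hit by 14.
Points: 5, 9, 11, 14 (4 total).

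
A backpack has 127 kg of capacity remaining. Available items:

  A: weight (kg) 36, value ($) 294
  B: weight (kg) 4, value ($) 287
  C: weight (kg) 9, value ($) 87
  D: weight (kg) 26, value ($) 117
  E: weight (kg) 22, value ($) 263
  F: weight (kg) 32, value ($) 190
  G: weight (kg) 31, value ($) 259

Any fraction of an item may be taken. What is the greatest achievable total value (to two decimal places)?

1338.44

Sort by value per unit weight and fill in that order.
Ratios (sorted): B 71.75, E 11.95, C 9.67, G 8.35, A 8.17, F 5.94, D 4.50
take B (4 @ 287); take E (22 @ 263); take C (9 @ 87); take G (31 @ 259); take A (36 @ 294); take 25/32 of F → 148.44. Capacity used 127/127.
Total value = 1338.44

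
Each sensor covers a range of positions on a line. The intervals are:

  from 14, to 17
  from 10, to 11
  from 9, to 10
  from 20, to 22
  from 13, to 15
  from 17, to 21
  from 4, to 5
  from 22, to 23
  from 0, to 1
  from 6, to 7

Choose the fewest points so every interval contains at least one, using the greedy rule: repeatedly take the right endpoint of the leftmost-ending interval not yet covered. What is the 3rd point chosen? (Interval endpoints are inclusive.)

7

Sort by right endpoint; whenever an interval is uncovered, place a point at its right end.
Sorted: [0,1] [4,5] [6,7] [9,10] [10,11] [13,15] [14,17] [17,21] [20,22] [22,23]
{[0,1]} hit by 1; {[4,5]} hit by 5; {[6,7]} hit by 7; {[9,10],[10,11]} hit by 10; {[13,15],[14,17]} hit by 15; {[17,21],[20,22]} hit by 21; {[22,23]} hit by 23.
Points: 1, 5, 7, 10, 15, 21, 23 (7 total).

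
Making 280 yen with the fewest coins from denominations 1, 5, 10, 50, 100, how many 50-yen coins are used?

280 = 2×100 + 1×50 + 3×10
Count of 50: 1

1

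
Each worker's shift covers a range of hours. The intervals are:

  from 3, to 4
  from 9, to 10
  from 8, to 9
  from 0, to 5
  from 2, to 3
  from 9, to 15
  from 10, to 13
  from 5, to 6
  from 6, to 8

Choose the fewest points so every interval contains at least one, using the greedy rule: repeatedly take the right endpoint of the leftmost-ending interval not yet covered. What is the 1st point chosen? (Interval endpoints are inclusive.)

3

Sort by right endpoint; whenever an interval is uncovered, place a point at its right end.
By right end: [2,3]  [3,4]  [0,5]  [5,6]  [6,8]  [8,9]  [9,10]  [10,13]  [9,15]
[2,3] uncovered → point at 3; [5,6] uncovered → point at 6; [8,9] uncovered → point at 9; [10,13] uncovered → point at 13.
Points: 3, 6, 9, 13 (4 total).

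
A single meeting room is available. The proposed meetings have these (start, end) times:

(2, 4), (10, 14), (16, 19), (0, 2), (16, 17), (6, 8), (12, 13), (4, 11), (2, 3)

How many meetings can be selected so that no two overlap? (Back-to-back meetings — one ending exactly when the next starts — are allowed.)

Sorted by end: (0,2)  (2,3)  (2,4)  (6,8)  (4,11)  (12,13)  (10,14)  (16,17)  (16,19)
take (0,2); take (2,3); take (6,8); take (12,13); take (16,17).
Selected 5 meetings.

5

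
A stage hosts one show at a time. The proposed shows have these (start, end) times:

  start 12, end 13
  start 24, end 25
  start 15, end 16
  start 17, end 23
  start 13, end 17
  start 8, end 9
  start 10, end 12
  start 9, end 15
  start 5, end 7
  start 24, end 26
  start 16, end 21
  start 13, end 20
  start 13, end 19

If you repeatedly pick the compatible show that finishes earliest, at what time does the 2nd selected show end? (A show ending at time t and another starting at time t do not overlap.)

Order by finish time; keep every interval that doesn't clash with the previous kept one.
By end time: (5,7), (8,9), (10,12), (12,13), (9,15), (15,16), (13,17), (13,19), (13,20), (16,21), (17,23), (24,25), (24,26).
Pick (5,7); next start ≥ 7 → (8,9); next start ≥ 9 → (10,12); next start ≥ 12 → (12,13); next start ≥ 13 → (15,16); next start ≥ 16 → (16,21); next start ≥ 21 → (24,25).
Selected: (5,7) (8,9) (10,12) (12,13) (15,16) (16,21) (24,25)

9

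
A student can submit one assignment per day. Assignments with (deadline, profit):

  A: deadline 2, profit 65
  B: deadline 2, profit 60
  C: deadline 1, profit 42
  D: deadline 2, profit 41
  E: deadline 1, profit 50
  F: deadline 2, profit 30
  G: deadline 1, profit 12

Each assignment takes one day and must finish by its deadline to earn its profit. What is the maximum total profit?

By profit: A(d2,65), B(d2,60), E(d1,50), C(d1,42), D(d2,41), F(d2,30), G(d1,12)
A→slot 2; B→slot 1; E skipped; C skipped; D skipped; F skipped; G skipped.
Profit = 60 + 65 = 125

125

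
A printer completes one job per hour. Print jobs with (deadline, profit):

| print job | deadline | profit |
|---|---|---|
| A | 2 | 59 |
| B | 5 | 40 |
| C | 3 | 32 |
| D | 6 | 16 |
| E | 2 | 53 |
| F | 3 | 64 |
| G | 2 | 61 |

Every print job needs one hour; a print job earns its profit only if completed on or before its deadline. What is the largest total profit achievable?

240

Sort by profit descending; place each in the latest free slot ≤ its deadline.
By profit: F(d3,64), G(d2,61), A(d2,59), E(d2,53), B(d5,40), C(d3,32), D(d6,16)
F→slot 3; G→slot 2; A→slot 1; E skipped; B→slot 5; C skipped; D→slot 6.
Profit = 59 + 61 + 64 + 40 + 16 = 240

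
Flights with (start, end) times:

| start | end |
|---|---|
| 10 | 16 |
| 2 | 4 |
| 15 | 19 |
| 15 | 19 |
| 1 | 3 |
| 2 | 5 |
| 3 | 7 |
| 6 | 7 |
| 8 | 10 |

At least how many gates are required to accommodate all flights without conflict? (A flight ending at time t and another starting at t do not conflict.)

Count concurrent intervals with a sweep; the peak is the room count.
starts: [1, 2, 2, 3, 6, 8, 10, 15, 15]
ends:   [3, 4, 5, 7, 7, 10, 16, 19, 19]
s1→1 s2→2 s2→3  — peak 3.

3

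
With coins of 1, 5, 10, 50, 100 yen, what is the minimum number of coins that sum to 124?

Greedy: take as many of the largest coin as possible, then repeat with the remainder.
124 − 1×100→24 − 2×10→4 − 4×1→0
Total coins = 1 + 2 + 4 = 7

7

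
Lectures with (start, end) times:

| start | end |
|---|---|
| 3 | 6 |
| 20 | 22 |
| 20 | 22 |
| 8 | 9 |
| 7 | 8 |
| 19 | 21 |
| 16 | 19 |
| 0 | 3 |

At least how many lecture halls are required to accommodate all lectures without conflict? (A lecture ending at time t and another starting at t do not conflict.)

The answer is the maximum number of intervals overlapping at any instant.
Events (time:±→running): 0:+→1 3:-→0 3:+→1 6:-→0 7:+→1 8:-→0 8:+→1 9:-→0 16:+→1 19:-→0 19:+→1 20:+→2 20:+→3 … peak 3.

3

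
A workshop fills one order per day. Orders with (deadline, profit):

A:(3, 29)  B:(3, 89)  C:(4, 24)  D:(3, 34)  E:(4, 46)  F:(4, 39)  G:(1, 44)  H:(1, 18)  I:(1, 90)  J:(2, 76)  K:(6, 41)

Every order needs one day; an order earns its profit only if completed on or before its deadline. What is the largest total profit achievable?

342

By profit: I(d1,90), B(d3,89), J(d2,76), E(d4,46), G(d1,44), K(d6,41), F(d4,39), D(d3,34), A(d3,29), C(d4,24), H(d1,18)
I→slot 1; B→slot 3; J→slot 2; E→slot 4; G skipped; K→slot 6; F skipped; D skipped; A skipped; C skipped; H skipped.
Profit = 90 + 76 + 89 + 46 + 41 = 342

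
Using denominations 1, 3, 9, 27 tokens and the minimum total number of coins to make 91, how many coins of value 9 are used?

1

Greedy: take as many of the largest coin as possible, then repeat with the remainder.
91 − 3×27→10 − 1×9→1 − 1×1→0
Count of 9: 1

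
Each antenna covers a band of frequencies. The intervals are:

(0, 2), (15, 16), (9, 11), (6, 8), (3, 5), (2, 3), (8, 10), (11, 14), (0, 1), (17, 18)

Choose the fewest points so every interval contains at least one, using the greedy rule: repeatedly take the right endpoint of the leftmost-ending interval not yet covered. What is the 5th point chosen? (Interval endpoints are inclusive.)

16

Sort by right endpoint; whenever an interval is uncovered, place a point at its right end.
By right end: [0,1]  [0,2]  [2,3]  [3,5]  [6,8]  [8,10]  [9,11]  [11,14]  [15,16]  [17,18]
[0,1] uncovered → point at 1; [2,3] uncovered → point at 3; [6,8] uncovered → point at 8; [9,11] uncovered → point at 11; [15,16] uncovered → point at 16; [17,18] uncovered → point at 18.
Points: 1, 3, 8, 11, 16, 18 (6 total).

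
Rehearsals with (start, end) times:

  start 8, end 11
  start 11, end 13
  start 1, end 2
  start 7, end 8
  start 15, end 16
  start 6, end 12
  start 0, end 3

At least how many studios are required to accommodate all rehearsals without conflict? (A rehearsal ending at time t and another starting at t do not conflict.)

2

Count concurrent intervals with a sweep; the peak is the room count.
starts: [0, 1, 6, 7, 8, 11, 15]
ends:   [2, 3, 8, 11, 12, 13, 16]
s0→1 s1→2  — peak 2.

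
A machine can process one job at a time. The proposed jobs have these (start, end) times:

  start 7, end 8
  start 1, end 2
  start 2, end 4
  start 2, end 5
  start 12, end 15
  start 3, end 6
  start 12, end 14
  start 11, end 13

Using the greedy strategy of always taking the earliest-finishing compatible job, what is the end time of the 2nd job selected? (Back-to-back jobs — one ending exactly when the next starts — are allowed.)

Order by finish time; keep every interval that doesn't clash with the previous kept one.
Sorted by end: (1,2)  (2,4)  (2,5)  (3,6)  (7,8)  (11,13)  (12,14)  (12,15)
take (1,2); take (2,4); skip (2,5); take (7,8); take (11,13); skip (12,14).
Selected: (1,2) (2,4) (7,8) (11,13)

4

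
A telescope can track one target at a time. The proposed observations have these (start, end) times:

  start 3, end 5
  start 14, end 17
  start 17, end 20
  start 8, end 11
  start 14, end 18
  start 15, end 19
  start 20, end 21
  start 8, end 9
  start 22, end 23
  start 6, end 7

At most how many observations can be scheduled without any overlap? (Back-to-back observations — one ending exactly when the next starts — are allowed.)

Sort by end time and greedily take each interval whose start is ≥ the last chosen end.
Sorted by end: (3,5)  (6,7)  (8,9)  (8,11)  (14,17)  (14,18)  (15,19)  (17,20)  (20,21)  (22,23)
take (3,5); take (6,7); take (8,9); skip (8,11); take (14,17); skip (14,18); skip (15,19); take (17,20); take (20,21); take (22,23).
Selected 7 observations.

7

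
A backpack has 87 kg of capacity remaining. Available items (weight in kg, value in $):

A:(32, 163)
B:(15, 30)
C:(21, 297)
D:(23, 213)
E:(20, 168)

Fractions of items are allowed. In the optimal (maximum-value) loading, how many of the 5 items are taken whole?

Sort by value per unit weight and fill in that order.
Order: C (297/21=14.14) > D (213/23=9.26) > E (168/20=8.40) > A (163/32=5.09) > B (30/15=2.00)
Fill: take C (21 @ 297) → take D (23 @ 213) → take E (20 @ 168) → take 23/32 of A → 117.16; 87/87 used.
3 item(s) taken whole; one partial (take 23/32 of A).

3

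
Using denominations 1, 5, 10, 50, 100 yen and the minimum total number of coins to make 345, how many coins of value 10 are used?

Greedy: take as many of the largest coin as possible, then repeat with the remainder.
345 − 3×100→45 − 4×10→5 − 1×5→0
Count of 10: 4

4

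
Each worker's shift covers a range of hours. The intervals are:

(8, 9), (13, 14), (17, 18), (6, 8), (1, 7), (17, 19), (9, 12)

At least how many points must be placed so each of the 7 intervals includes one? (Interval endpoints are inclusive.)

Sorted: [1,7] [6,8] [8,9] [9,12] [13,14] [17,18] [17,19]
{[1,7],[6,8]} hit by 7; {[8,9],[9,12]} hit by 9; {[13,14]} hit by 14; {[17,18],[17,19]} hit by 18.
Points: 7, 9, 14, 18 (4 total).

4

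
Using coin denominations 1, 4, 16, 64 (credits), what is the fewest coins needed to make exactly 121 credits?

7

Use the largest denomination that fits, subtract, and repeat.
121 = 1×64 + 3×16 + 2×4 + 1×1
Total coins = 1 + 3 + 2 + 1 = 7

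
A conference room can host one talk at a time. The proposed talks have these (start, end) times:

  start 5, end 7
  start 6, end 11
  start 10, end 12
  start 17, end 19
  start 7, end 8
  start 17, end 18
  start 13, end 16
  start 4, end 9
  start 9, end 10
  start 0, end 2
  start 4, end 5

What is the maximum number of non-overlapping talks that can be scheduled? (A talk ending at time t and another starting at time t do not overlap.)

8

Sorted by end: (0,2)  (4,5)  (5,7)  (7,8)  (4,9)  (9,10)  (6,11)  (10,12)  (13,16)  (17,18)  (17,19)
take (0,2); take (4,5); take (5,7); take (7,8); skip (4,9); take (9,10); take (10,12); take (13,16); take (17,18).
Selected 8 talks.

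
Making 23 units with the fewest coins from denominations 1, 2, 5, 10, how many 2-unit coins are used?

23 − 2×10→3 − 1×2→1 − 1×1→0
Count of 2: 1

1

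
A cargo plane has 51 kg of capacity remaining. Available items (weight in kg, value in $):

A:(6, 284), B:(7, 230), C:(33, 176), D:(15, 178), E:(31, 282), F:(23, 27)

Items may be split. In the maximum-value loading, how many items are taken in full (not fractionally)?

3

Ratios (sorted): A 47.33, B 32.86, D 11.87, E 9.10, C 5.33, F 1.17
take A (6 @ 284); take B (7 @ 230); take D (15 @ 178); take 23/31 of E → 209.23. Capacity used 51/51.
3 item(s) taken whole; one partial (take 23/31 of E).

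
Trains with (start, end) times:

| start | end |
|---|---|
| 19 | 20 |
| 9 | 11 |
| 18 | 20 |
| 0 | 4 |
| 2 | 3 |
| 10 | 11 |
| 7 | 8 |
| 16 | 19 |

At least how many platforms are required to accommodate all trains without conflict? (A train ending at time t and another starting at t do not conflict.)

starts: [0, 2, 7, 9, 10, 16, 18, 19]
ends:   [3, 4, 8, 11, 11, 19, 20, 20]
s0→1 s2→2  — peak 2.

2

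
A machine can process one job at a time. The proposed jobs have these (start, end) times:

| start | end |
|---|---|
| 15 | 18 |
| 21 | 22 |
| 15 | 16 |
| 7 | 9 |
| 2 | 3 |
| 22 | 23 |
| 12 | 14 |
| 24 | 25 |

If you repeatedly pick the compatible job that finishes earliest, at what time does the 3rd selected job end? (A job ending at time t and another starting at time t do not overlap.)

Sorted by end: (2,3)  (7,9)  (12,14)  (15,16)  (15,18)  (21,22)  (22,23)  (24,25)
take (2,3); take (7,9); take (12,14); take (15,16); take (21,22); take (22,23); take (24,25).
Selected: (2,3) (7,9) (12,14) (15,16) (21,22) (22,23) (24,25)

14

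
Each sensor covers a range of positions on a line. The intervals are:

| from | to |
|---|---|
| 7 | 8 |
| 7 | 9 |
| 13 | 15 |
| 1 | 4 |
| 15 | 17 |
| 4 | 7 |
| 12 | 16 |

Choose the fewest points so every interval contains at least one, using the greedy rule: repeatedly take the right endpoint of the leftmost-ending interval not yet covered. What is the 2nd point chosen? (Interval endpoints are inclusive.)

8

Process intervals by earliest right end; each time one isn't hit yet, stab at its right endpoint.
Sorted: [1,4] [4,7] [7,8] [7,9] [13,15] [12,16] [15,17]
{[1,4],[4,7]} hit by 4; {[7,8],[7,9]} hit by 8; {[13,15],[12,16],[15,17]} hit by 15.
Points: 4, 8, 15 (3 total).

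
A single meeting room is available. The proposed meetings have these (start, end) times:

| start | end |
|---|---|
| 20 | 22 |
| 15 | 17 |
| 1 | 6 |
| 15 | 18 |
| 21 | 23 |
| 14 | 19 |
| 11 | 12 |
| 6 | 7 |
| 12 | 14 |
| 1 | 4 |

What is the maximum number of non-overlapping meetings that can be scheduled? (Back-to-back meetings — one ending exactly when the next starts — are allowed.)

6

By end time: (1,4), (1,6), (6,7), (11,12), (12,14), (15,17), (15,18), (14,19), (20,22), (21,23).
Pick (1,4); next start ≥ 4 → (6,7); next start ≥ 7 → (11,12); next start ≥ 12 → (12,14); next start ≥ 14 → (15,17); next start ≥ 17 → (20,22).
Selected 6 meetings.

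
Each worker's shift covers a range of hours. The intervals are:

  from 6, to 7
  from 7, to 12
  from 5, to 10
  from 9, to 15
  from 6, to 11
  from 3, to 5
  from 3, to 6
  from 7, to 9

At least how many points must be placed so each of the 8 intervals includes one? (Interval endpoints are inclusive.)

3

Process intervals by earliest right end; each time one isn't hit yet, stab at its right endpoint.
Sorted: [3,5] [3,6] [6,7] [7,9] [5,10] [6,11] [7,12] [9,15]
{[3,5],[3,6]} hit by 5; {[6,7],[7,9],[5,10],[6,11],[7,12]} hit by 7; {[9,15]} hit by 15.
Points: 5, 7, 15 (3 total).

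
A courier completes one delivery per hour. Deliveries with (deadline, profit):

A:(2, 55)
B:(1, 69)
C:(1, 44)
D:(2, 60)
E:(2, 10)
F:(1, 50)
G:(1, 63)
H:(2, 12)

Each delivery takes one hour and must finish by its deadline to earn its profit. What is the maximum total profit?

Sort by profit descending; place each in the latest free slot ≤ its deadline.
By profit: B(d1,69), G(d1,63), D(d2,60), A(d2,55), F(d1,50), C(d1,44), H(d2,12), E(d2,10)
B→slot 1; G skipped; D→slot 2; A skipped; F skipped; C skipped; H skipped; E skipped.
Profit = 69 + 60 = 129

129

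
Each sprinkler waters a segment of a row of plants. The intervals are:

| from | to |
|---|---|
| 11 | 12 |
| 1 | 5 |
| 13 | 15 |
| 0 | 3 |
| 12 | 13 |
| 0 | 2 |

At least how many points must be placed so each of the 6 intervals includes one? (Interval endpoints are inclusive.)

3

Process intervals by earliest right end; each time one isn't hit yet, stab at its right endpoint.
By right end: [0,2]  [0,3]  [1,5]  [11,12]  [12,13]  [13,15]
[0,2] uncovered → point at 2; [11,12] uncovered → point at 12; [13,15] uncovered → point at 15.
Points: 2, 12, 15 (3 total).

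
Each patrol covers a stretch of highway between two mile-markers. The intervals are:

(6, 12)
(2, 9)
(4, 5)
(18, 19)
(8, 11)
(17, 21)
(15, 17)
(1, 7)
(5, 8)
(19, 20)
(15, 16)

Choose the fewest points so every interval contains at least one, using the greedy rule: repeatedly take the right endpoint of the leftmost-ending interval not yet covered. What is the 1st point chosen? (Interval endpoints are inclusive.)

Sorted: [4,5] [1,7] [5,8] [2,9] [8,11] [6,12] [15,16] [15,17] [18,19] [19,20] [17,21]
{[4,5],[1,7],[5,8],[2,9]} hit by 5; {[8,11],[6,12]} hit by 11; {[15,16],[15,17]} hit by 16; {[18,19],[19,20],[17,21]} hit by 19.
Points: 5, 11, 16, 19 (4 total).

5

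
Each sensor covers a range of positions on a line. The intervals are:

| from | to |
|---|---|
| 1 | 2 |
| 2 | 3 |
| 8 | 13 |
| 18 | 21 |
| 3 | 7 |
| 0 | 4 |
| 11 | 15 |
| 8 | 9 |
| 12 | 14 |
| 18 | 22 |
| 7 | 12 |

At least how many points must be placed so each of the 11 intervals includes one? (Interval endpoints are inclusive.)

Sort by right endpoint; whenever an interval is uncovered, place a point at its right end.
By right end: [1,2]  [2,3]  [0,4]  [3,7]  [8,9]  [7,12]  [8,13]  [12,14]  [11,15]  [18,21]  [18,22]
[1,2] uncovered → point at 2; [3,7] uncovered → point at 7; [8,9] uncovered → point at 9; [12,14] uncovered → point at 14; [18,21] uncovered → point at 21.
Points: 2, 7, 9, 14, 21 (5 total).

5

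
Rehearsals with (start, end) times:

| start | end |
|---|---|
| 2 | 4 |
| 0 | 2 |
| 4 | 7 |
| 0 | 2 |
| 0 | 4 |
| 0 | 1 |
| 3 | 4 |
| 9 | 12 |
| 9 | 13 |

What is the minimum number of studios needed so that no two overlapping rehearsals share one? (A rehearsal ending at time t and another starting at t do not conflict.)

4

Events (time:±→running): 0:+→1 0:+→2 0:+→3 0:+→4 … peak 4.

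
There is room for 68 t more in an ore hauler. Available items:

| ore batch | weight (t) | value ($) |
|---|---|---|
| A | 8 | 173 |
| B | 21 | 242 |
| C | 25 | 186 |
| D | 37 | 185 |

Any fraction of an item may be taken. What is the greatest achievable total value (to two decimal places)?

671.00

Order: A (173/8=21.62) > B (242/21=11.52) > C (186/25=7.44) > D (185/37=5.00)
Fill: take A (8 @ 173) → take B (21 @ 242) → take C (25 @ 186) → take 14/37 of D → 70.00; 68/68 used.
Total value = 671.00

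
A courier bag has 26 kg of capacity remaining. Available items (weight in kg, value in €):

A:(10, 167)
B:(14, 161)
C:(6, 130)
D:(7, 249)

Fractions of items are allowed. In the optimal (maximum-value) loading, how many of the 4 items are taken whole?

3

Sort by value per unit weight and fill in that order.
Ratios (sorted): D 35.57, C 21.67, A 16.70, B 11.50
take D (7 @ 249); take C (6 @ 130); take A (10 @ 167); take 3/14 of B → 34.50. Capacity used 26/26.
3 item(s) taken whole; one partial (take 3/14 of B).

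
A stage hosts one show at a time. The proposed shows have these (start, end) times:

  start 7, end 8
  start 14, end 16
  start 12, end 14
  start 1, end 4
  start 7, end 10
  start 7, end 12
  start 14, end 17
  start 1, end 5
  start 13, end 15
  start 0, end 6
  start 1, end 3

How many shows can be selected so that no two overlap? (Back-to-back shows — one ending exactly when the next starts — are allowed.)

Sort by end time and greedily take each interval whose start is ≥ the last chosen end.
By end time: (1,3), (1,4), (1,5), (0,6), (7,8), (7,10), (7,12), (12,14), (13,15), (14,16), (14,17).
Pick (1,3); next start ≥ 3 → (7,8); next start ≥ 8 → (12,14); next start ≥ 14 → (14,16).
Selected 4 shows.

4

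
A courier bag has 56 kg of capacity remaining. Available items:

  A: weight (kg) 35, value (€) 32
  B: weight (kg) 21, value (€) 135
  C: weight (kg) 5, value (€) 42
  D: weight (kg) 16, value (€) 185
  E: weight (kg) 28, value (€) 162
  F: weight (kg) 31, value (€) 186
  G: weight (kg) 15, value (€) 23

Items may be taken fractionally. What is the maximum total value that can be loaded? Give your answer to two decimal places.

Greedy by value/weight ratio, highest first.
Order: D (185/16=11.56) > C (42/5=8.40) > B (135/21=6.43) > F (186/31=6.00) > E (162/28=5.79) > G (23/15=1.53) > A (32/35=0.91)
Fill: take D (16 @ 185) → take C (5 @ 42) → take B (21 @ 135) → take 14/31 of F → 84.00; 56/56 used.
Total value = 446.00

446.00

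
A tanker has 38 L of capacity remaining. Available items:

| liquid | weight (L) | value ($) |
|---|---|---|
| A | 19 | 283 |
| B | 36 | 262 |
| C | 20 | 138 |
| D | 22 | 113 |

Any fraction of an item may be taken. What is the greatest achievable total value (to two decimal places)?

421.28

Sort by value per unit weight and fill in that order.
Order: A (283/19=14.89) > B (262/36=7.28) > C (138/20=6.90) > D (113/22=5.14)
Fill: take A (19 @ 283) → take 19/36 of B → 138.28; 38/38 used.
Total value = 421.28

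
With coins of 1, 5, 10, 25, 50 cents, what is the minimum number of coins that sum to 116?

5

Greedy: take as many of the largest coin as possible, then repeat with the remainder.
116 − 2×50→16 − 1×10→6 − 1×5→1 − 1×1→0
Total coins = 2 + 1 + 1 + 1 = 5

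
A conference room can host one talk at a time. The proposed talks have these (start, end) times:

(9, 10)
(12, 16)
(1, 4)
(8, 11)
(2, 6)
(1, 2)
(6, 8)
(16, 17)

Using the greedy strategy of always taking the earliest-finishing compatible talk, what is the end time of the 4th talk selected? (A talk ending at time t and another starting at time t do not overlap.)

Sort by end time and greedily take each interval whose start is ≥ the last chosen end.
Sorted by end: (1,2)  (1,4)  (2,6)  (6,8)  (9,10)  (8,11)  (12,16)  (16,17)
take (1,2); take (2,6); take (6,8); take (9,10); take (12,16); take (16,17).
Selected: (1,2) (2,6) (6,8) (9,10) (12,16) (16,17)

10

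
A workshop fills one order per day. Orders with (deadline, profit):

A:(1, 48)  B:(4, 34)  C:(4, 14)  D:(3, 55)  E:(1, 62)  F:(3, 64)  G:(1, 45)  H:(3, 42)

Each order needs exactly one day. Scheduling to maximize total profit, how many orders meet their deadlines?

By profit: F(d3,64), E(d1,62), D(d3,55), A(d1,48), G(d1,45), H(d3,42), B(d4,34), C(d4,14)
F→slot 3; E→slot 1; D→slot 2; A skipped; G skipped; H skipped; B→slot 4; C skipped.
4 of 8 scheduled.

4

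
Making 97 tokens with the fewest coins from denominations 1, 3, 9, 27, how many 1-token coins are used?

1

Use the largest denomination that fits, subtract, and repeat.
97 = 3×27 + 1×9 + 2×3 + 1×1
Count of 1: 1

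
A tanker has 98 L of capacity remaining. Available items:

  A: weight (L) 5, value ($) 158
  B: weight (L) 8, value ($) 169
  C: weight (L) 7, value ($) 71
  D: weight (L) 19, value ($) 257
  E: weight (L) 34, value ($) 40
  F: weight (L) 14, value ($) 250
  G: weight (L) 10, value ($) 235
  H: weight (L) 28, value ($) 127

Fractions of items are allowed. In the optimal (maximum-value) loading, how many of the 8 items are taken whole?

Greedy by value/weight ratio, highest first.
Ratios (sorted): A 31.60, G 23.50, B 21.12, F 17.86, D 13.53, C 10.14, H 4.54, E 1.18
take A (5 @ 158); take G (10 @ 235); take B (8 @ 169); take F (14 @ 250); take D (19 @ 257); take C (7 @ 71); take H (28 @ 127); take 7/34 of E → 8.24. Capacity used 98/98.
7 item(s) taken whole; one partial (take 7/34 of E).

7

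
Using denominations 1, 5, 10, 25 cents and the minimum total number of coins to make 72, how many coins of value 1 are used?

2

Use the largest denomination that fits, subtract, and repeat.
72 = 2×25 + 2×10 + 2×1
Count of 1: 2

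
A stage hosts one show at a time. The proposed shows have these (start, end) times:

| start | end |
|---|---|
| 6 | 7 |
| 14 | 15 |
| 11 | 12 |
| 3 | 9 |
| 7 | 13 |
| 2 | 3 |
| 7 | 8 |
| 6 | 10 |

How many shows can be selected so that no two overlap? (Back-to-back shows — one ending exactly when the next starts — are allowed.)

Greedy by earliest finish: after sorting by end time, pick each interval compatible with the last pick.
By end time: (2,3), (6,7), (7,8), (3,9), (6,10), (11,12), (7,13), (14,15).
Pick (2,3); next start ≥ 3 → (6,7); next start ≥ 7 → (7,8); next start ≥ 8 → (11,12); next start ≥ 12 → (14,15).
Selected 5 shows.

5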